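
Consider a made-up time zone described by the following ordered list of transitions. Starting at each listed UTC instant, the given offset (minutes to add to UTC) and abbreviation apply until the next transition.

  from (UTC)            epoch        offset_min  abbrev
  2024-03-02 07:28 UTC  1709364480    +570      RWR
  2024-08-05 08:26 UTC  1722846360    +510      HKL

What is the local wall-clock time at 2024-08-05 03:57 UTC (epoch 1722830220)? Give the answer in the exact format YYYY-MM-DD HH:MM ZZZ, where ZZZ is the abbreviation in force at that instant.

Query: 2024-08-05 03:57 UTC
Rule 1/2 (RWR, +09:30): 2024-03-02 07:28 UTC ≤ query < 2024-08-05 08:26 UTC
3·60 + 57 + 570 = 807 min
807 = 0·1440 + 807; 807 = 13·60 + 27 → 13:27, same day
→ 2024-08-05 13:27 RWR

2024-08-05 13:27 RWR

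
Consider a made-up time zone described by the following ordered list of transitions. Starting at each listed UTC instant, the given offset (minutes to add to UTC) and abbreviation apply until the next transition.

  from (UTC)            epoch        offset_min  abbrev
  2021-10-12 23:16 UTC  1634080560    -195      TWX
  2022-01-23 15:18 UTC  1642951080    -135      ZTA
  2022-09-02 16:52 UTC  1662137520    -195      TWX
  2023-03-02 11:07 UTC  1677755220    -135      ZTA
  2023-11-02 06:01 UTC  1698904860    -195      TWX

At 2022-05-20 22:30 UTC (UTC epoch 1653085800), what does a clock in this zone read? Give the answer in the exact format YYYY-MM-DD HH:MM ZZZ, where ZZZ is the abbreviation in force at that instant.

2022-05-20 20:15 ZTA

Query: 2022-05-20 22:30 UTC
Rule 2/5 (ZTA, -02:15): 2022-01-23 15:18 UTC ≤ query < 2022-09-02 16:52 UTC
22·60 + 30 - 135 = 1215 min
1215 = 0·1440 + 1215; 1215 = 20·60 + 15 → 20:15, same day
→ 2022-05-20 20:15 ZTA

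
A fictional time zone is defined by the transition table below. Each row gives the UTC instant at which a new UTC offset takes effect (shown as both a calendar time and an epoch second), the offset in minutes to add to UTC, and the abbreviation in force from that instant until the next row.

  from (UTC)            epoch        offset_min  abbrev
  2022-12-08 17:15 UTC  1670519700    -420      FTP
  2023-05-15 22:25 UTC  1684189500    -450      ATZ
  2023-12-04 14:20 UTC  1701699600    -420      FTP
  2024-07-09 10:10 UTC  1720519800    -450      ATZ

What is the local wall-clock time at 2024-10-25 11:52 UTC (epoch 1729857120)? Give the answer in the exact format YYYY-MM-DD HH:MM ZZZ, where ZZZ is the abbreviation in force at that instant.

Query: 2024-10-25 11:52 UTC
Rule 4/4 (ATZ, -07:30): 2024-07-09 10:10 UTC ≤ query < +∞
11·60 + 52 - 450 = 262 min
262 = 0·1440 + 262; 262 = 4·60 + 22 → 04:22, same day
→ 2024-10-25 04:22 ATZ

2024-10-25 04:22 ATZ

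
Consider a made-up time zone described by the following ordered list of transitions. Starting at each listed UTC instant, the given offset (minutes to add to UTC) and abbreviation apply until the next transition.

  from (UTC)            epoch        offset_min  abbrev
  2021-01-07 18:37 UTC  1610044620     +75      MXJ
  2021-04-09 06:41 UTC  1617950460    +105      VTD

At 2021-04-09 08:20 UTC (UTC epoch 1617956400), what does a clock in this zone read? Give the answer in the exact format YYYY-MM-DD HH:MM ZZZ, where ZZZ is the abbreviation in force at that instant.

Query: 2021-04-09 08:20 UTC
Rule 2/2 (VTD, +01:45): 2021-04-09 06:41 UTC ≤ query < +∞
8·60 + 20 + 105 = 605 min
605 = 0·1440 + 605; 605 = 10·60 + 5 → 10:05, same day
→ 2021-04-09 10:05 VTD

2021-04-09 10:05 VTD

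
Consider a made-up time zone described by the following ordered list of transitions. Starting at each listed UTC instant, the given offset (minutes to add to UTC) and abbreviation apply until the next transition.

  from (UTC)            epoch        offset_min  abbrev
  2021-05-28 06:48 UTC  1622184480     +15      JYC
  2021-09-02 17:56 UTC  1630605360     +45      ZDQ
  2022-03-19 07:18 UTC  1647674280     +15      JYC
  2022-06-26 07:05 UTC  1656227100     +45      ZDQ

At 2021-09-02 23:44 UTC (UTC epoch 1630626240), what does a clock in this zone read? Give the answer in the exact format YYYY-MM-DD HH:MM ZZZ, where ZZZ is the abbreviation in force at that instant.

Query: 2021-09-02 23:44 UTC
Rule 2/4 (ZDQ, +00:45): 2021-09-02 17:56 UTC ≤ query < 2022-03-19 07:18 UTC
23·60 + 44 + 45 = 1469 min
1469 = 1·1440 + 29; 29 = 0·60 + 29 → 00:29, 2021-09-02 + 1 day = 2021-09-03
→ 2021-09-03 00:29 ZDQ

2021-09-03 00:29 ZDQ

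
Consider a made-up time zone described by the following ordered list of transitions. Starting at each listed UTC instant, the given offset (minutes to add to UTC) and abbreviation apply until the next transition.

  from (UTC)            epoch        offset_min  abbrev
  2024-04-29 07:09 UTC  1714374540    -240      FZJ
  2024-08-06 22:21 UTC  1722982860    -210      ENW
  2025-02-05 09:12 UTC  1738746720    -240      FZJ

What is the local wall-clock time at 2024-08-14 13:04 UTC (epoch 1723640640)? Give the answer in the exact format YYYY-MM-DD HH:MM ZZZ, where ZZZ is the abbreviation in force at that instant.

Query: 2024-08-14 13:04 UTC
Rule 2/3 (ENW, -03:30): 2024-08-06 22:21 UTC ≤ query < 2025-02-05 09:12 UTC
13·60 + 4 - 210 = 574 min
574 = 0·1440 + 574; 574 = 9·60 + 34 → 09:34, same day
→ 2024-08-14 09:34 ENW

2024-08-14 09:34 ENW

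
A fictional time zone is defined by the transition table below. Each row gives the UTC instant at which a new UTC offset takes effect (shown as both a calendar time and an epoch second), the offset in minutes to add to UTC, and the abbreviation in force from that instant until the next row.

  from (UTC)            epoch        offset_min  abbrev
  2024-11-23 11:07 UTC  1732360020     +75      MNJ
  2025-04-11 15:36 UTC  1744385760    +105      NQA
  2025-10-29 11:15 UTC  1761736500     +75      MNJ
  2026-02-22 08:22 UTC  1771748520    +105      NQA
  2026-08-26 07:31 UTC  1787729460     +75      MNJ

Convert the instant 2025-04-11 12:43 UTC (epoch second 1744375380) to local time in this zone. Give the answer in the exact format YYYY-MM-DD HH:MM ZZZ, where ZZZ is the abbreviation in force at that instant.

2025-04-11 13:58 MNJ

Query: 2025-04-11 12:43 UTC
Rule 1/5 (MNJ, +01:15): 2024-11-23 11:07 UTC ≤ query < 2025-04-11 15:36 UTC
12·60 + 43 + 75 = 838 min
838 = 0·1440 + 838; 838 = 13·60 + 58 → 13:58, same day
→ 2025-04-11 13:58 MNJ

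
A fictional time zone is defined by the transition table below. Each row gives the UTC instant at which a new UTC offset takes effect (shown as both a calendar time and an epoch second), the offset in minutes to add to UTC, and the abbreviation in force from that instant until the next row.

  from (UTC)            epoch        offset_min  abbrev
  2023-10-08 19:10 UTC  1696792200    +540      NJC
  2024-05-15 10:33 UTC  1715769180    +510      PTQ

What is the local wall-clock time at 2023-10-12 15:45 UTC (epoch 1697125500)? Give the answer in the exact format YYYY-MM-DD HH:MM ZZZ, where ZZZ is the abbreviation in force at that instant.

2023-10-13 00:45 NJC

Query: 2023-10-12 15:45 UTC
Rule 1/2 (NJC, +09:00): 2023-10-08 19:10 UTC ≤ query < 2024-05-15 10:33 UTC
15·60 + 45 + 540 = 1485 min
1485 = 1·1440 + 45; 45 = 0·60 + 45 → 00:45, 2023-10-12 + 1 day = 2023-10-13
→ 2023-10-13 00:45 NJC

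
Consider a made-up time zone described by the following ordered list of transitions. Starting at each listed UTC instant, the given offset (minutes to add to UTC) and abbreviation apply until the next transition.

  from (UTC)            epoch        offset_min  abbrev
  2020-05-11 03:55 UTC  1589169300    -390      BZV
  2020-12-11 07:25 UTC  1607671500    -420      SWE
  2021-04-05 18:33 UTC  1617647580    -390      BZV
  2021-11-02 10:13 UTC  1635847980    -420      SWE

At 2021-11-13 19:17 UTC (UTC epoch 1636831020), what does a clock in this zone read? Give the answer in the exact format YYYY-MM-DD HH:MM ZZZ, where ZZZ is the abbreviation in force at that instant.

2021-11-13 12:17 SWE

Query: 2021-11-13 19:17 UTC
Rule 4/4 (SWE, -07:00): 2021-11-02 10:13 UTC ≤ query < +∞
19·60 + 17 - 420 = 737 min
737 = 0·1440 + 737; 737 = 12·60 + 17 → 12:17, same day
→ 2021-11-13 12:17 SWE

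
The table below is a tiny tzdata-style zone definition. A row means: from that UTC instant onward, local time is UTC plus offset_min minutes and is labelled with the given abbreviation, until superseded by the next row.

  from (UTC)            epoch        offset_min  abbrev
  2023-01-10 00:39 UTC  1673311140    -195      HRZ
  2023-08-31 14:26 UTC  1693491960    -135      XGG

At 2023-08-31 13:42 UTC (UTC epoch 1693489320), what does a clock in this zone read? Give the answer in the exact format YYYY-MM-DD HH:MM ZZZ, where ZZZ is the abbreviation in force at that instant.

Query: 2023-08-31 13:42 UTC
Rule 1/2 (HRZ, -03:15): 2023-01-10 00:39 UTC ≤ query < 2023-08-31 14:26 UTC
13·60 + 42 - 195 = 627 min
627 = 0·1440 + 627; 627 = 10·60 + 27 → 10:27, same day
→ 2023-08-31 10:27 HRZ

2023-08-31 10:27 HRZ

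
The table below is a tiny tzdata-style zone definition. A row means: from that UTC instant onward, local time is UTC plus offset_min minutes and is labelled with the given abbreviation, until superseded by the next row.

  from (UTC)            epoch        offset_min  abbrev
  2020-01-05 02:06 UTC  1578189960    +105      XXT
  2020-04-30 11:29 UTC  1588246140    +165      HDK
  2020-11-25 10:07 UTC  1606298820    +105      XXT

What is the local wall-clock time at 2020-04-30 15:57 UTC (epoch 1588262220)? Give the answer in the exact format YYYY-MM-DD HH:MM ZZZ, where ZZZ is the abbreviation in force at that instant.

Query: 2020-04-30 15:57 UTC
Rule 2/3 (HDK, +02:45): 2020-04-30 11:29 UTC ≤ query < 2020-11-25 10:07 UTC
15·60 + 57 + 165 = 1122 min
1122 = 0·1440 + 1122; 1122 = 18·60 + 42 → 18:42, same day
→ 2020-04-30 18:42 HDK

2020-04-30 18:42 HDK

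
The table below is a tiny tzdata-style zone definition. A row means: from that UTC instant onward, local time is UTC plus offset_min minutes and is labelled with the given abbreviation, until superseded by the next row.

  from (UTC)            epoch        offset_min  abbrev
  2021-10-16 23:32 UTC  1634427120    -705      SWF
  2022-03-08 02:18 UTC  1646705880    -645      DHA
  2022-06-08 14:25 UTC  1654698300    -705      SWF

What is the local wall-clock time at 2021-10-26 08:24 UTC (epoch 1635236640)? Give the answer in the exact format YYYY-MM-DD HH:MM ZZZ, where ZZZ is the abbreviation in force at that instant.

2021-10-25 20:39 SWF

Query: 2021-10-26 08:24 UTC
Rule 1/3 (SWF, -11:45): 2021-10-16 23:32 UTC ≤ query < 2022-03-08 02:18 UTC
8·60 + 24 - 705 = -201 min
-201 = -1·1440 + 1239; 1239 = 20·60 + 39 → 20:39, 2021-10-26 - 1 day = 2021-10-25
→ 2021-10-25 20:39 SWF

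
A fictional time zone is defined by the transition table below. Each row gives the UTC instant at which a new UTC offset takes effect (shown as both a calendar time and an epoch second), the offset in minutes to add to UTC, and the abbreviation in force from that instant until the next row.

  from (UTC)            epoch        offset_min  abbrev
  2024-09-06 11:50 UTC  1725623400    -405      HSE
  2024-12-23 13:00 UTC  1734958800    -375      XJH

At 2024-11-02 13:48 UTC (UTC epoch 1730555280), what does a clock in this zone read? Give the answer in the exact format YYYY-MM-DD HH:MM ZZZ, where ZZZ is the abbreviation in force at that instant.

2024-11-02 07:03 HSE

Query: 2024-11-02 13:48 UTC
Rule 1/2 (HSE, -06:45): 2024-09-06 11:50 UTC ≤ query < 2024-12-23 13:00 UTC
13·60 + 48 - 405 = 423 min
423 = 0·1440 + 423; 423 = 7·60 + 3 → 07:03, same day
→ 2024-11-02 07:03 HSE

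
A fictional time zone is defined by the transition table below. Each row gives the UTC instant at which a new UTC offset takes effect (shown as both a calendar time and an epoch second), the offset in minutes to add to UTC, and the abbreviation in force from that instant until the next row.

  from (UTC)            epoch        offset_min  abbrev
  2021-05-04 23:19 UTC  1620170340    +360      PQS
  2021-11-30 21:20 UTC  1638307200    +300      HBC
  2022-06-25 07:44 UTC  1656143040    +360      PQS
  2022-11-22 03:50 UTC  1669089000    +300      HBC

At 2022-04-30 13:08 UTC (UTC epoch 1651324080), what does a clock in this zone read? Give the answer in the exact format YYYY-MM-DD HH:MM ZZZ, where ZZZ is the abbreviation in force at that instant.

2022-04-30 18:08 HBC

Query: 2022-04-30 13:08 UTC
Rule 2/4 (HBC, +05:00): 2021-11-30 21:20 UTC ≤ query < 2022-06-25 07:44 UTC
13·60 + 8 + 300 = 1088 min
1088 = 0·1440 + 1088; 1088 = 18·60 + 8 → 18:08, same day
→ 2022-04-30 18:08 HBC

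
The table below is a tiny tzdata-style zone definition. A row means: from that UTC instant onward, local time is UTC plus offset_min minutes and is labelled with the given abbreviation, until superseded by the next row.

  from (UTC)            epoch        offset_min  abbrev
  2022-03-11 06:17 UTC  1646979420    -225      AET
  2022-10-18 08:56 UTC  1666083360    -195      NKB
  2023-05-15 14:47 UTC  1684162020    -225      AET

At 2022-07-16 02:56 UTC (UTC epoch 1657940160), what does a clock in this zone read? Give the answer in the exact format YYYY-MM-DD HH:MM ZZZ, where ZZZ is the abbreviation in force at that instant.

2022-07-15 23:11 AET

Query: 2022-07-16 02:56 UTC
Rule 1/3 (AET, -03:45): 2022-03-11 06:17 UTC ≤ query < 2022-10-18 08:56 UTC
2·60 + 56 - 225 = -49 min
-49 = -1·1440 + 1391; 1391 = 23·60 + 11 → 23:11, 2022-07-16 - 1 day = 2022-07-15
→ 2022-07-15 23:11 AET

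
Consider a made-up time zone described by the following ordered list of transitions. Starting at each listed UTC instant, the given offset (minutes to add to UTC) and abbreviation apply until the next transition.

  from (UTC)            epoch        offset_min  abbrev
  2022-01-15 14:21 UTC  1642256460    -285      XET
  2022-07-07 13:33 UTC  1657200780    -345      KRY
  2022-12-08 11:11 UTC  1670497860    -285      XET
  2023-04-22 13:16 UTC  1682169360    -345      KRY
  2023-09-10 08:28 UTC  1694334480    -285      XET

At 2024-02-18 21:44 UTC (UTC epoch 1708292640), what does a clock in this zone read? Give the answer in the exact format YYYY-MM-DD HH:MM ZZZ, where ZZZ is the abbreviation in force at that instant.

Query: 2024-02-18 21:44 UTC
Rule 5/5 (XET, -04:45): 2023-09-10 08:28 UTC ≤ query < +∞
21·60 + 44 - 285 = 1019 min
1019 = 0·1440 + 1019; 1019 = 16·60 + 59 → 16:59, same day
→ 2024-02-18 16:59 XET

2024-02-18 16:59 XET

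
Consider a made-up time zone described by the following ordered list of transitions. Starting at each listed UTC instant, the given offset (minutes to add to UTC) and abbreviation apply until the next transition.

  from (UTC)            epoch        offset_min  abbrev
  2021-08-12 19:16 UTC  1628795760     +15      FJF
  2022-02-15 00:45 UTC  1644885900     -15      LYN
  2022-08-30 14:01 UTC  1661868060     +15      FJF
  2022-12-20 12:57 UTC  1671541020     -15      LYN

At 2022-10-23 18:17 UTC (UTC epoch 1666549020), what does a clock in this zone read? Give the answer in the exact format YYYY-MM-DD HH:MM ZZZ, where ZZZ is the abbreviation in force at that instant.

2022-10-23 18:32 FJF

Query: 2022-10-23 18:17 UTC
Rule 3/4 (FJF, +00:15): 2022-08-30 14:01 UTC ≤ query < 2022-12-20 12:57 UTC
18·60 + 17 + 15 = 1112 min
1112 = 0·1440 + 1112; 1112 = 18·60 + 32 → 18:32, same day
→ 2022-10-23 18:32 FJF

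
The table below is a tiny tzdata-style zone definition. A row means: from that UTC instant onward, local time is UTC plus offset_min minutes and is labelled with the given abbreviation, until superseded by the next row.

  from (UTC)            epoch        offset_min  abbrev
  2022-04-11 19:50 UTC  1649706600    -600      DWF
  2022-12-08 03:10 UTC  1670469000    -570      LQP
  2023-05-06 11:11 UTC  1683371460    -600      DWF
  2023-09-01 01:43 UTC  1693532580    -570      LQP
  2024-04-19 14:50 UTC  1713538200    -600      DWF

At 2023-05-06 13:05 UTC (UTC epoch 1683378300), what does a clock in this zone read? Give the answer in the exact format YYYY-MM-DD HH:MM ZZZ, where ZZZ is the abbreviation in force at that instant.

Query: 2023-05-06 13:05 UTC
Rule 3/5 (DWF, -10:00): 2023-05-06 11:11 UTC ≤ query < 2023-09-01 01:43 UTC
13·60 + 5 - 600 = 185 min
185 = 0·1440 + 185; 185 = 3·60 + 5 → 03:05, same day
→ 2023-05-06 03:05 DWF

2023-05-06 03:05 DWF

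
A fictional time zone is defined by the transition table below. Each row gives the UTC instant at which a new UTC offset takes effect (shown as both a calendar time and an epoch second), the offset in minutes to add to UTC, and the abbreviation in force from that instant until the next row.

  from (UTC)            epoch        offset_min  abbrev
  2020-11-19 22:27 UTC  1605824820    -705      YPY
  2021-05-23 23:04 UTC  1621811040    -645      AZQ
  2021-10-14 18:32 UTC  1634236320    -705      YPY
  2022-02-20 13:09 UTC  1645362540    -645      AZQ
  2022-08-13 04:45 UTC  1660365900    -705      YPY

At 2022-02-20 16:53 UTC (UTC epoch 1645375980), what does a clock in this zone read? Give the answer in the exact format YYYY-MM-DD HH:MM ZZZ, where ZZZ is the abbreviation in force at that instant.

Query: 2022-02-20 16:53 UTC
Rule 4/5 (AZQ, -10:45): 2022-02-20 13:09 UTC ≤ query < 2022-08-13 04:45 UTC
16·60 + 53 - 645 = 368 min
368 = 0·1440 + 368; 368 = 6·60 + 8 → 06:08, same day
→ 2022-02-20 06:08 AZQ

2022-02-20 06:08 AZQ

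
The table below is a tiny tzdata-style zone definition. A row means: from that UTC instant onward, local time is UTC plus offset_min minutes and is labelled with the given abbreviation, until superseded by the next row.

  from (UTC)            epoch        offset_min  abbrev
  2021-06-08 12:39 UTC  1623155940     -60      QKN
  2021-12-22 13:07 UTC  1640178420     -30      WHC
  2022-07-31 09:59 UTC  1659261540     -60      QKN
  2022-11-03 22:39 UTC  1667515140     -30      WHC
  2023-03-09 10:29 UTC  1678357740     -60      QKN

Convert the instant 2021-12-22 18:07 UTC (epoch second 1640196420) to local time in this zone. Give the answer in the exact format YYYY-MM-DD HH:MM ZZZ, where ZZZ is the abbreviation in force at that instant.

Query: 2021-12-22 18:07 UTC
Rule 2/5 (WHC, -00:30): 2021-12-22 13:07 UTC ≤ query < 2022-07-31 09:59 UTC
18·60 + 7 - 30 = 1057 min
1057 = 0·1440 + 1057; 1057 = 17·60 + 37 → 17:37, same day
→ 2021-12-22 17:37 WHC

2021-12-22 17:37 WHC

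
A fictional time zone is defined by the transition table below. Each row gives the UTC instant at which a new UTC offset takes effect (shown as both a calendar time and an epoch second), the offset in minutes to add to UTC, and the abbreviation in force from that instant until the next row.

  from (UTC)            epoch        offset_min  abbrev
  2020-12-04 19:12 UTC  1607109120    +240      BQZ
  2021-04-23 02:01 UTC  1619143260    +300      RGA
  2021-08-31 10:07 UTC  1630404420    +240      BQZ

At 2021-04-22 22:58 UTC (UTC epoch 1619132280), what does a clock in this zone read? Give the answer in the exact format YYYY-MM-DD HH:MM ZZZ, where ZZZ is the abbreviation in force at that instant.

Query: 2021-04-22 22:58 UTC
Rule 1/3 (BQZ, +04:00): 2020-12-04 19:12 UTC ≤ query < 2021-04-23 02:01 UTC
22·60 + 58 + 240 = 1618 min
1618 = 1·1440 + 178; 178 = 2·60 + 58 → 02:58, 2021-04-22 + 1 day = 2021-04-23
→ 2021-04-23 02:58 BQZ

2021-04-23 02:58 BQZ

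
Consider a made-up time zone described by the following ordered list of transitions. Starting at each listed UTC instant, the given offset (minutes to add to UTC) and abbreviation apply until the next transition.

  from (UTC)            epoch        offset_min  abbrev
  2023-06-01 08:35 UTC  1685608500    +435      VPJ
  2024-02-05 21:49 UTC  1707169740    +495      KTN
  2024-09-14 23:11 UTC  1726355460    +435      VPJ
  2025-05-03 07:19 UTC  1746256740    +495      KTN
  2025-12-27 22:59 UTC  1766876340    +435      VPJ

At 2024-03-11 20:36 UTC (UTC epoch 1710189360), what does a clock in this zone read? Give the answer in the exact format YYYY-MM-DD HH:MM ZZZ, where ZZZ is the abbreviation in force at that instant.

2024-03-12 04:51 KTN

Query: 2024-03-11 20:36 UTC
Rule 2/5 (KTN, +08:15): 2024-02-05 21:49 UTC ≤ query < 2024-09-14 23:11 UTC
20·60 + 36 + 495 = 1731 min
1731 = 1·1440 + 291; 291 = 4·60 + 51 → 04:51, 2024-03-11 + 1 day = 2024-03-12
→ 2024-03-12 04:51 KTN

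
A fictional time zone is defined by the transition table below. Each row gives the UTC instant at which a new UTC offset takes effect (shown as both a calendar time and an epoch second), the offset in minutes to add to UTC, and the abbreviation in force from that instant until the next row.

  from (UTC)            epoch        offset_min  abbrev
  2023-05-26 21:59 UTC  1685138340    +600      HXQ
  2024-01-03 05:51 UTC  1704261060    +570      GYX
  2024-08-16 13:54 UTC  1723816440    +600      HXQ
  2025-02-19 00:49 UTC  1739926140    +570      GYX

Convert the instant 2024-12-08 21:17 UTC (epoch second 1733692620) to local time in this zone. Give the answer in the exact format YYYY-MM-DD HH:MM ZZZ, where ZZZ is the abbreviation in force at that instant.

Query: 2024-12-08 21:17 UTC
Rule 3/4 (HXQ, +10:00): 2024-08-16 13:54 UTC ≤ query < 2025-02-19 00:49 UTC
21·60 + 17 + 600 = 1877 min
1877 = 1·1440 + 437; 437 = 7·60 + 17 → 07:17, 2024-12-08 + 1 day = 2024-12-09
→ 2024-12-09 07:17 HXQ

2024-12-09 07:17 HXQ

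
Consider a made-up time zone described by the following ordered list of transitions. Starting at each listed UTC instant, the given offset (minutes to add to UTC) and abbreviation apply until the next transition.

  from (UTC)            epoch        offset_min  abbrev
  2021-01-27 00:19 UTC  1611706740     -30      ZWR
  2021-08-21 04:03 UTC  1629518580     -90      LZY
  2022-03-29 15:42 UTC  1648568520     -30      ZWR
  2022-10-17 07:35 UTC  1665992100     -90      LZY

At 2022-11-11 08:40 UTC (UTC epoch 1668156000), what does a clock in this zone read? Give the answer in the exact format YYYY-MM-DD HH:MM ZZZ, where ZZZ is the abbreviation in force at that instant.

Query: 2022-11-11 08:40 UTC
Rule 4/4 (LZY, -01:30): 2022-10-17 07:35 UTC ≤ query < +∞
8·60 + 40 - 90 = 430 min
430 = 0·1440 + 430; 430 = 7·60 + 10 → 07:10, same day
→ 2022-11-11 07:10 LZY

2022-11-11 07:10 LZY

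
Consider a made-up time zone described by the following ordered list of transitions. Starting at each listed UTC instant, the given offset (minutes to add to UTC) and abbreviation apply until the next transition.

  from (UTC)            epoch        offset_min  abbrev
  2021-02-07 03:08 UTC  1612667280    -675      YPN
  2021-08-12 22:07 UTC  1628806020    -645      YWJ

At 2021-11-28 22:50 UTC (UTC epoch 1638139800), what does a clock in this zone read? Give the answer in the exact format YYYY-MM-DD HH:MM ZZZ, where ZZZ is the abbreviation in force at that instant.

Query: 2021-11-28 22:50 UTC
Rule 2/2 (YWJ, -10:45): 2021-08-12 22:07 UTC ≤ query < +∞
22·60 + 50 - 645 = 725 min
725 = 0·1440 + 725; 725 = 12·60 + 5 → 12:05, same day
→ 2021-11-28 12:05 YWJ

2021-11-28 12:05 YWJ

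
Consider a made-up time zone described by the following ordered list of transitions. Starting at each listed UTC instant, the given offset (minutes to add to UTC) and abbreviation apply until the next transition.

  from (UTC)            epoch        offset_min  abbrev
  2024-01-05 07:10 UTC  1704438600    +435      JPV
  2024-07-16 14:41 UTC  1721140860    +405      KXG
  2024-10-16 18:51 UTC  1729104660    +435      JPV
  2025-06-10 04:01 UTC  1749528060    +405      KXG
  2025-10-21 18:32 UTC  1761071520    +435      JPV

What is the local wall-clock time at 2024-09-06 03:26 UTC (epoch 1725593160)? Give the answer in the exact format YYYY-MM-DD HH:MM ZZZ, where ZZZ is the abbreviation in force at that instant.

Query: 2024-09-06 03:26 UTC
Rule 2/5 (KXG, +06:45): 2024-07-16 14:41 UTC ≤ query < 2024-10-16 18:51 UTC
3·60 + 26 + 405 = 611 min
611 = 0·1440 + 611; 611 = 10·60 + 11 → 10:11, same day
→ 2024-09-06 10:11 KXG

2024-09-06 10:11 KXG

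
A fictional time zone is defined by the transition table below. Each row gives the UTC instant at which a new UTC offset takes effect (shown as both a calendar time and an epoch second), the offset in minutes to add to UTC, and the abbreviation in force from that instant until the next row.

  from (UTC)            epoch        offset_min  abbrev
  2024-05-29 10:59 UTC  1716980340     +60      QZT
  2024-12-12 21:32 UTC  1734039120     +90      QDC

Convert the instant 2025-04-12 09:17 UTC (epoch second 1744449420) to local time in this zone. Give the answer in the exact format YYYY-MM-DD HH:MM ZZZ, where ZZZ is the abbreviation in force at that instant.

Query: 2025-04-12 09:17 UTC
Rule 2/2 (QDC, +01:30): 2024-12-12 21:32 UTC ≤ query < +∞
9·60 + 17 + 90 = 647 min
647 = 0·1440 + 647; 647 = 10·60 + 47 → 10:47, same day
→ 2025-04-12 10:47 QDC

2025-04-12 10:47 QDC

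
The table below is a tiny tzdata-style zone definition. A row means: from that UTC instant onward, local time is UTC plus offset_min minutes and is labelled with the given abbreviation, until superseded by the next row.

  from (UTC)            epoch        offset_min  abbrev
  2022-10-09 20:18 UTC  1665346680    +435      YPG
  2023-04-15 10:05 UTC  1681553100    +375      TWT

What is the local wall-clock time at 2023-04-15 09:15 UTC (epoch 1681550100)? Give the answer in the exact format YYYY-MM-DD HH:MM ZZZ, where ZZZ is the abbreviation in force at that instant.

2023-04-15 16:30 YPG

Query: 2023-04-15 09:15 UTC
Rule 1/2 (YPG, +07:15): 2022-10-09 20:18 UTC ≤ query < 2023-04-15 10:05 UTC
9·60 + 15 + 435 = 990 min
990 = 0·1440 + 990; 990 = 16·60 + 30 → 16:30, same day
→ 2023-04-15 16:30 YPG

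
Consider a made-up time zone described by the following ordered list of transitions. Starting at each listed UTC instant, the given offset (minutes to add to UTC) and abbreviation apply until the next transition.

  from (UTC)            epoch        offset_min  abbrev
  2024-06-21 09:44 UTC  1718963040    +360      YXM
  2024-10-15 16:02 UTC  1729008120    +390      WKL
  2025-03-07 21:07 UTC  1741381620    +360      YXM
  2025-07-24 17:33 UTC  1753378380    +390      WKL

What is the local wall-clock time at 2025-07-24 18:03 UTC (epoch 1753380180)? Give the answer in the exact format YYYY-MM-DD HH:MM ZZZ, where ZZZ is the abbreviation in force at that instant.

2025-07-25 00:33 WKL

Query: 2025-07-24 18:03 UTC
Rule 4/4 (WKL, +06:30): 2025-07-24 17:33 UTC ≤ query < +∞
18·60 + 3 + 390 = 1473 min
1473 = 1·1440 + 33; 33 = 0·60 + 33 → 00:33, 2025-07-24 + 1 day = 2025-07-25
→ 2025-07-25 00:33 WKL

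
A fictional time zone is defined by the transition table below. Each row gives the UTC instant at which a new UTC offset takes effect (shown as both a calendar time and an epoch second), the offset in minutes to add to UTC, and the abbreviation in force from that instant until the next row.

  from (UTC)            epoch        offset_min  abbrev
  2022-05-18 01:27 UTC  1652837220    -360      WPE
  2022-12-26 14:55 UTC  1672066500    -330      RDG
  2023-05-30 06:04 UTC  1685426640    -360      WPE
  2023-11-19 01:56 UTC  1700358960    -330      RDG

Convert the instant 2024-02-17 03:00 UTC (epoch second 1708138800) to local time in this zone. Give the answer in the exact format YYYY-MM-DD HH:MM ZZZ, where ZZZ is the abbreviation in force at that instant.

Query: 2024-02-17 03:00 UTC
Rule 4/4 (RDG, -05:30): 2023-11-19 01:56 UTC ≤ query < +∞
3·60 + 0 - 330 = -150 min
-150 = -1·1440 + 1290; 1290 = 21·60 + 30 → 21:30, 2024-02-17 - 1 day = 2024-02-16
→ 2024-02-16 21:30 RDG

2024-02-16 21:30 RDG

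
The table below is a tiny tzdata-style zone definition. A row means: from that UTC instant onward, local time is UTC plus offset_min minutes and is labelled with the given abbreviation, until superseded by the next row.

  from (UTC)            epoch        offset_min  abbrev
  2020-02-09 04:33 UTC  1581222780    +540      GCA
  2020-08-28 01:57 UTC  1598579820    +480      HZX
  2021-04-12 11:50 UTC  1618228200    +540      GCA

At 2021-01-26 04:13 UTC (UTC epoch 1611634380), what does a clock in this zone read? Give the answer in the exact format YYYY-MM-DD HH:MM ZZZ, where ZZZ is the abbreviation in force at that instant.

2021-01-26 12:13 HZX

Query: 2021-01-26 04:13 UTC
Rule 2/3 (HZX, +08:00): 2020-08-28 01:57 UTC ≤ query < 2021-04-12 11:50 UTC
4·60 + 13 + 480 = 733 min
733 = 0·1440 + 733; 733 = 12·60 + 13 → 12:13, same day
→ 2021-01-26 12:13 HZX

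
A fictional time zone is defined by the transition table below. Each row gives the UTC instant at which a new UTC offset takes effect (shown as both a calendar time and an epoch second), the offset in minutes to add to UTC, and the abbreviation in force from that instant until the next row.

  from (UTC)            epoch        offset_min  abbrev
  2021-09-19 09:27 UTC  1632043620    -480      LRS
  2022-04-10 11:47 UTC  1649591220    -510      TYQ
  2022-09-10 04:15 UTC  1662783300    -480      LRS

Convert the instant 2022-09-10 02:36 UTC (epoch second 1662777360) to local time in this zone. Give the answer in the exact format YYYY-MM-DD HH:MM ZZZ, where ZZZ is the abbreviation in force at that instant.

Query: 2022-09-10 02:36 UTC
Rule 2/3 (TYQ, -08:30): 2022-04-10 11:47 UTC ≤ query < 2022-09-10 04:15 UTC
2·60 + 36 - 510 = -354 min
-354 = -1·1440 + 1086; 1086 = 18·60 + 6 → 18:06, 2022-09-10 - 1 day = 2022-09-09
→ 2022-09-09 18:06 TYQ

2022-09-09 18:06 TYQ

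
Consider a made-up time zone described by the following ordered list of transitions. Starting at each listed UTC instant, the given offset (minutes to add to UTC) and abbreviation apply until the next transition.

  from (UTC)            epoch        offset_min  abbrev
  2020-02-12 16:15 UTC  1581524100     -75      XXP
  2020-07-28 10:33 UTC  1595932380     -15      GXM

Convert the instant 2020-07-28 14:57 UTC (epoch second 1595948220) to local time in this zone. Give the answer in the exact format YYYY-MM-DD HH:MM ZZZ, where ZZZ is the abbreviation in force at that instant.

Query: 2020-07-28 14:57 UTC
Rule 2/2 (GXM, -00:15): 2020-07-28 10:33 UTC ≤ query < +∞
14·60 + 57 - 15 = 882 min
882 = 0·1440 + 882; 882 = 14·60 + 42 → 14:42, same day
→ 2020-07-28 14:42 GXM

2020-07-28 14:42 GXM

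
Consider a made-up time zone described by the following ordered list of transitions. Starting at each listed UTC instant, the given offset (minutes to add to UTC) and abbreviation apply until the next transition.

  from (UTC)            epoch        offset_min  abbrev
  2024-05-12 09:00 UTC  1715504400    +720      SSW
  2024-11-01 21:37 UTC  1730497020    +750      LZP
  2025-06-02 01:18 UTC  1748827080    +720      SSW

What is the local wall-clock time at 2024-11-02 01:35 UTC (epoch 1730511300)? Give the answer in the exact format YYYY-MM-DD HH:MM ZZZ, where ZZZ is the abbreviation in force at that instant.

Query: 2024-11-02 01:35 UTC
Rule 2/3 (LZP, +12:30): 2024-11-01 21:37 UTC ≤ query < 2025-06-02 01:18 UTC
1·60 + 35 + 750 = 845 min
845 = 0·1440 + 845; 845 = 14·60 + 5 → 14:05, same day
→ 2024-11-02 14:05 LZP

2024-11-02 14:05 LZP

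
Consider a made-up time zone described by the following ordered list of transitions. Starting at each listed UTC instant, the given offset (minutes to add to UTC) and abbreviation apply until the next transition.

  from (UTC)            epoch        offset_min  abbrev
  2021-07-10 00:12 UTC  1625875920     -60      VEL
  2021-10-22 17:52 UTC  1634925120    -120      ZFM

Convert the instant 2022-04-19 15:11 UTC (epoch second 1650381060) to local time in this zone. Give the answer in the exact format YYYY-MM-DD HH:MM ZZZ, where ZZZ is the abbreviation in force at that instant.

2022-04-19 13:11 ZFM

Query: 2022-04-19 15:11 UTC
Rule 2/2 (ZFM, -02:00): 2021-10-22 17:52 UTC ≤ query < +∞
15·60 + 11 - 120 = 791 min
791 = 0·1440 + 791; 791 = 13·60 + 11 → 13:11, same day
→ 2022-04-19 13:11 ZFM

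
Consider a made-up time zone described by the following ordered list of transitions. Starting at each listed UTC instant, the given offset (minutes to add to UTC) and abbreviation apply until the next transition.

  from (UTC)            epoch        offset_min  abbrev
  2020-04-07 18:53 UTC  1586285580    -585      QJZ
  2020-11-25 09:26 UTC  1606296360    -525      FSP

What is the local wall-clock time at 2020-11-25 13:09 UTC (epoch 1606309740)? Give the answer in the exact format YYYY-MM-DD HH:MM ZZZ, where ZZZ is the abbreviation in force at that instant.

2020-11-25 04:24 FSP

Query: 2020-11-25 13:09 UTC
Rule 2/2 (FSP, -08:45): 2020-11-25 09:26 UTC ≤ query < +∞
13·60 + 9 - 525 = 264 min
264 = 0·1440 + 264; 264 = 4·60 + 24 → 04:24, same day
→ 2020-11-25 04:24 FSP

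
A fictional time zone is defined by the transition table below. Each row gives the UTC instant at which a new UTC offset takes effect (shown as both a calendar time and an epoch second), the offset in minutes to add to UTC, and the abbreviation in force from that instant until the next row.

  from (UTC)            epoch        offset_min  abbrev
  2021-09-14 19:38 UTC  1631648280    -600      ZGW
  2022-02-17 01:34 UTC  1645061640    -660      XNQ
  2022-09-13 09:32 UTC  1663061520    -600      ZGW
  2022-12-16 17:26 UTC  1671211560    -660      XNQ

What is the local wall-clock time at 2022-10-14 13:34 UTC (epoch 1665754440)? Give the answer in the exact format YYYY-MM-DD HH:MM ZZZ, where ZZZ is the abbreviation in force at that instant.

2022-10-14 03:34 ZGW

Query: 2022-10-14 13:34 UTC
Rule 3/4 (ZGW, -10:00): 2022-09-13 09:32 UTC ≤ query < 2022-12-16 17:26 UTC
13·60 + 34 - 600 = 214 min
214 = 0·1440 + 214; 214 = 3·60 + 34 → 03:34, same day
→ 2022-10-14 03:34 ZGW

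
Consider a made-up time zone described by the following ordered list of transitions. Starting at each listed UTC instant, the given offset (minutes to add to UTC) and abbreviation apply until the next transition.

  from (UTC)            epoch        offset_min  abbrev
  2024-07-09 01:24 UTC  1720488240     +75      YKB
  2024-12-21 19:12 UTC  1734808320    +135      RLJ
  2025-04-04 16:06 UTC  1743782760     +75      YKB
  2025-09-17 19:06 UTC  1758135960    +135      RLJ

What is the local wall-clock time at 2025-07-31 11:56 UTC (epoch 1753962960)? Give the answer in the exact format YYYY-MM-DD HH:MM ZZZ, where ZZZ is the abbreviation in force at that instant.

2025-07-31 13:11 YKB

Query: 2025-07-31 11:56 UTC
Rule 3/4 (YKB, +01:15): 2025-04-04 16:06 UTC ≤ query < 2025-09-17 19:06 UTC
11·60 + 56 + 75 = 791 min
791 = 0·1440 + 791; 791 = 13·60 + 11 → 13:11, same day
→ 2025-07-31 13:11 YKB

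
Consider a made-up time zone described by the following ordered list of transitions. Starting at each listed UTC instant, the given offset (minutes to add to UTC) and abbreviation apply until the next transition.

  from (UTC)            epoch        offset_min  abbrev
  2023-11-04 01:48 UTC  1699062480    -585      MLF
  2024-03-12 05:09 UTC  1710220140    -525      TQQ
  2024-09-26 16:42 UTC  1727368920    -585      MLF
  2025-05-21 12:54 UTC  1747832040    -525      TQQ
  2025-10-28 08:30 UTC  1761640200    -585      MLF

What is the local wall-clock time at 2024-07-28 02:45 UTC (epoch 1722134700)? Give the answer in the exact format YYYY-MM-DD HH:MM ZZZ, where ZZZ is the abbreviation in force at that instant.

2024-07-27 18:00 TQQ

Query: 2024-07-28 02:45 UTC
Rule 2/5 (TQQ, -08:45): 2024-03-12 05:09 UTC ≤ query < 2024-09-26 16:42 UTC
2·60 + 45 - 525 = -360 min
-360 = -1·1440 + 1080; 1080 = 18·60 + 0 → 18:00, 2024-07-28 - 1 day = 2024-07-27
→ 2024-07-27 18:00 TQQ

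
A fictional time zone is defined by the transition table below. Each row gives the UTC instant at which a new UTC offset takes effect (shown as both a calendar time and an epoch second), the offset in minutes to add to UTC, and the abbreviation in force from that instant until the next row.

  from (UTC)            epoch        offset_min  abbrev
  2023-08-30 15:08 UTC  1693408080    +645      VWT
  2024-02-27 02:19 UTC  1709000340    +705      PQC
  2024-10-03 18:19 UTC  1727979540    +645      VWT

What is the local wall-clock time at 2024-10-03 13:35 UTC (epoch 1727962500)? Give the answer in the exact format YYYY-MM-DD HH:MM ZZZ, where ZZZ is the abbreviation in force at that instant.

2024-10-04 01:20 PQC

Query: 2024-10-03 13:35 UTC
Rule 2/3 (PQC, +11:45): 2024-02-27 02:19 UTC ≤ query < 2024-10-03 18:19 UTC
13·60 + 35 + 705 = 1520 min
1520 = 1·1440 + 80; 80 = 1·60 + 20 → 01:20, 2024-10-03 + 1 day = 2024-10-04
→ 2024-10-04 01:20 PQC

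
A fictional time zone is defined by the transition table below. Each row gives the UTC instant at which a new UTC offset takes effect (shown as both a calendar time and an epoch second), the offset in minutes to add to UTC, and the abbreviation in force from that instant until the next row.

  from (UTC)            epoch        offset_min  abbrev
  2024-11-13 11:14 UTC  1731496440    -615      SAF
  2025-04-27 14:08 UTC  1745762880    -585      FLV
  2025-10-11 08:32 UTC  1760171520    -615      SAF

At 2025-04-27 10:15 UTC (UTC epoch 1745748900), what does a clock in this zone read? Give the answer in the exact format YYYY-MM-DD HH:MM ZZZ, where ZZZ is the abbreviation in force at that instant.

2025-04-27 00:00 SAF

Query: 2025-04-27 10:15 UTC
Rule 1/3 (SAF, -10:15): 2024-11-13 11:14 UTC ≤ query < 2025-04-27 14:08 UTC
10·60 + 15 - 615 = 0 min
0 = 0·1440 + 0; 0 = 0·60 + 0 → 00:00, same day
→ 2025-04-27 00:00 SAF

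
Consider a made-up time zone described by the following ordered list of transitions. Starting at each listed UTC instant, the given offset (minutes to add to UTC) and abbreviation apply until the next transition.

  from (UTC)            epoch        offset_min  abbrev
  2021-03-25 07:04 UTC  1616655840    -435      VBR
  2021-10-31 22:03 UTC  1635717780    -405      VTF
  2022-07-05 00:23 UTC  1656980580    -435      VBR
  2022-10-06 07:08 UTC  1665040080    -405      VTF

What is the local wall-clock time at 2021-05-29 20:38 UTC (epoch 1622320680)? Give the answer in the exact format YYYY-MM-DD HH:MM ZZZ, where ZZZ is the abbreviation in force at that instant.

2021-05-29 13:23 VBR

Query: 2021-05-29 20:38 UTC
Rule 1/4 (VBR, -07:15): 2021-03-25 07:04 UTC ≤ query < 2021-10-31 22:03 UTC
20·60 + 38 - 435 = 803 min
803 = 0·1440 + 803; 803 = 13·60 + 23 → 13:23, same day
→ 2021-05-29 13:23 VBR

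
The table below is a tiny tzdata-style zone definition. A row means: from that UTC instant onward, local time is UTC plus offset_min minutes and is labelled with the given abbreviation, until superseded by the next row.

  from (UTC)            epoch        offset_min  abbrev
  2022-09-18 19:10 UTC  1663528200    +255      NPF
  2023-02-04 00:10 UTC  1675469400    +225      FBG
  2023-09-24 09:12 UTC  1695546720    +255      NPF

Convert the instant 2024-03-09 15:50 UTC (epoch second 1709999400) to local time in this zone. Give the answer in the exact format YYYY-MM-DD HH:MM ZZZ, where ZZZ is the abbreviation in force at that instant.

2024-03-09 20:05 NPF

Query: 2024-03-09 15:50 UTC
Rule 3/3 (NPF, +04:15): 2023-09-24 09:12 UTC ≤ query < +∞
15·60 + 50 + 255 = 1205 min
1205 = 0·1440 + 1205; 1205 = 20·60 + 5 → 20:05, same day
→ 2024-03-09 20:05 NPF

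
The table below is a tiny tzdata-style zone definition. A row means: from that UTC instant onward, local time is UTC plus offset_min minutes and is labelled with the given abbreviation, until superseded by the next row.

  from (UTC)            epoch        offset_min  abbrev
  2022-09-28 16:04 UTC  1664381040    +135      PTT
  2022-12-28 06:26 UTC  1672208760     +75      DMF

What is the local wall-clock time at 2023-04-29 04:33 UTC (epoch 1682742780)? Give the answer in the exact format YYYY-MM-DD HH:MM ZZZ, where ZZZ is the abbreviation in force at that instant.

2023-04-29 05:48 DMF

Query: 2023-04-29 04:33 UTC
Rule 2/2 (DMF, +01:15): 2022-12-28 06:26 UTC ≤ query < +∞
4·60 + 33 + 75 = 348 min
348 = 0·1440 + 348; 348 = 5·60 + 48 → 05:48, same day
→ 2023-04-29 05:48 DMF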